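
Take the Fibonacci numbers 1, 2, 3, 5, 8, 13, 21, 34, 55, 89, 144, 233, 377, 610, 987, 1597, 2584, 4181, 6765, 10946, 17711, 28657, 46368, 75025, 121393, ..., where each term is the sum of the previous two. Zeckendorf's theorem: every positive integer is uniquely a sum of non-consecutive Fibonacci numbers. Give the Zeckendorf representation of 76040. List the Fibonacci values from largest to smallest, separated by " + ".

75025 + 987 + 21 + 5 + 2

76040: greatest Fibonacci not exceeding it is 75025, leaving 1015
1015: greatest Fibonacci not exceeding it is 987, leaving 28
28: greatest Fibonacci not exceeding it is 21, leaving 7
7: greatest Fibonacci not exceeding it is 5, leaving 2
2: greatest Fibonacci not exceeding it is 2, leaving 0
So 76040 = 75025 + 987 + 21 + 5 + 2, with no two terms consecutive in the sequence.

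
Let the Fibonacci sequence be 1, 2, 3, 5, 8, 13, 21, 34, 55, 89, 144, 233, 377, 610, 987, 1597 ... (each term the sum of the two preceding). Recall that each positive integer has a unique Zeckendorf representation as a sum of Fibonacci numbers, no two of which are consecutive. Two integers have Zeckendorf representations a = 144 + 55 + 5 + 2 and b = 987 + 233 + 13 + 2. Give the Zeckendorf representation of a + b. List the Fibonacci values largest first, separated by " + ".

987 + 377 + 55 + 21 + 1

The two numbers are 206 and 1235, so their sum is 1441.
Greedily peel off the largest Fibonacci term at each step:
largest Fibonacci ≤ 1441 is 987; 1441 − 987 = 454
largest Fibonacci ≤ 454 is 377; 454 − 377 = 77
largest Fibonacci ≤ 77 is 55; 77 − 55 = 22
largest Fibonacci ≤ 22 is 21; 22 − 21 = 1
largest Fibonacci ≤ 1 is 1; 1 − 1 = 0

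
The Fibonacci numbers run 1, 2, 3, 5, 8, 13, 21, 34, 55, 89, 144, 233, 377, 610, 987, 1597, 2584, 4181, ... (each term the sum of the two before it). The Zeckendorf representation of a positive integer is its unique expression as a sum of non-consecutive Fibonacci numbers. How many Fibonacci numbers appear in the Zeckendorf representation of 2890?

2890: greatest Fibonacci not exceeding it is 2584, leaving 306
306: greatest Fibonacci not exceeding it is 233, leaving 73
73: greatest Fibonacci not exceeding it is 55, leaving 18
18: greatest Fibonacci not exceeding it is 13, leaving 5
5: greatest Fibonacci not exceeding it is 5, leaving 0
2890 = 2584 + 233 + 55 + 13 + 5, which has 5 terms.

5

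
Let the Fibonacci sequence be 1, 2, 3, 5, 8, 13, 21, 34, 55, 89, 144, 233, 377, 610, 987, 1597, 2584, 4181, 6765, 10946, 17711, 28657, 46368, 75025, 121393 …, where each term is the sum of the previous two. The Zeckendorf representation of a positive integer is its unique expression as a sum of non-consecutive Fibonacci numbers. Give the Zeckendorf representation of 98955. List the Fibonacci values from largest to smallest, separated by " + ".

75025 + 17711 + 4181 + 1597 + 377 + 55 + 8 + 1

Repeatedly subtract the largest Fibonacci number that fits:
98955: greatest Fibonacci not exceeding it is 75025, leaving 23930
23930: greatest Fibonacci not exceeding it is 17711, leaving 6219
6219: greatest Fibonacci not exceeding it is 4181, leaving 2038
2038: greatest Fibonacci not exceeding it is 1597, leaving 441
441: greatest Fibonacci not exceeding it is 377, leaving 64
64: greatest Fibonacci not exceeding it is 55, leaving 9
9: greatest Fibonacci not exceeding it is 8, leaving 1
1: greatest Fibonacci not exceeding it is 1, leaving 0
So 98955 = 75025 + 17711 + 4181 + 1597 + 377 + 55 + 8 + 1, with no two terms consecutive in the sequence.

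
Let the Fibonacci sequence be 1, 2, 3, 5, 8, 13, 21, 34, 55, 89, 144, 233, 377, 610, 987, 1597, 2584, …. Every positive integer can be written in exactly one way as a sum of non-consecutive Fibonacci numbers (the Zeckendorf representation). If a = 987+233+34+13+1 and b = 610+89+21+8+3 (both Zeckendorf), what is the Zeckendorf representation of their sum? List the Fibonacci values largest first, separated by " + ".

The two numbers are 1268 and 731, so their sum is 1999.
Greedily peel off the largest Fibonacci term at each step:
1999: greatest Fibonacci not exceeding it is 1597, leaving 402
402: greatest Fibonacci not exceeding it is 377, leaving 25
25: greatest Fibonacci not exceeding it is 21, leaving 4
4: greatest Fibonacci not exceeding it is 3, leaving 1
1: greatest Fibonacci not exceeding it is 1, leaving 0

1597 + 377 + 21 + 3 + 1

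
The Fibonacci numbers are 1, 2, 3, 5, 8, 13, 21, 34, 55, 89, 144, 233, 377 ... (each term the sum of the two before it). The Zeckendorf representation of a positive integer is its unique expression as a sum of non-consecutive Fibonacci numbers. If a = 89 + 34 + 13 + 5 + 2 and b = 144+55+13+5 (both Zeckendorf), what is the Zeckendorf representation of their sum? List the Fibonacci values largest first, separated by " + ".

233 + 89 + 34 + 3 + 1

The two numbers are 143 and 217, so their sum is 360.
Greedy algorithm:
largest Fibonacci ≤ 360 is 233; 360 − 233 = 127
largest Fibonacci ≤ 127 is 89; 127 − 89 = 38
largest Fibonacci ≤ 38 is 34; 38 − 34 = 4
largest Fibonacci ≤ 4 is 3; 4 − 3 = 1
largest Fibonacci ≤ 1 is 1; 1 − 1 = 0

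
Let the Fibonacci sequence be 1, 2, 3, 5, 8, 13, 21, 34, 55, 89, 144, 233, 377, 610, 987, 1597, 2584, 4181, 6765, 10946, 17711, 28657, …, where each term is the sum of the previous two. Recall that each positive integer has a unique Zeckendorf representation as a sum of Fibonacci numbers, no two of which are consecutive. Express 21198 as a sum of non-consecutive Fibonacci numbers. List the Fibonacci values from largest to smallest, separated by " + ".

21198: greatest Fibonacci not exceeding it is 17711, leaving 3487
3487: greatest Fibonacci not exceeding it is 2584, leaving 903
903: greatest Fibonacci not exceeding it is 610, leaving 293
293: greatest Fibonacci not exceeding it is 233, leaving 60
60: greatest Fibonacci not exceeding it is 55, leaving 5
5: greatest Fibonacci not exceeding it is 5, leaving 0
So 21198 = 17711 + 2584 + 610 + 233 + 55 + 5, with no two terms consecutive in the sequence.

17711 + 2584 + 610 + 233 + 55 + 5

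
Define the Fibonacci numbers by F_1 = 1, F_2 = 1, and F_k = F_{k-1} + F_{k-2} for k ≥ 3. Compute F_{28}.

Iterating the recurrence up to F_{23} = 28657 and F_{22} = 17711:
F_{24} = F_{23} + F_{22} = 28657 + 17711 = 46368
F_{25} = F_{24} + F_{23} = 46368 + 28657 = 75025
F_{26} = F_{25} + F_{24} = 75025 + 46368 = 121393
F_{27} = F_{26} + F_{25} = 121393 + 75025 = 196418
F_{28} = F_{27} + F_{26} = 196418 + 121393 = 317811

317811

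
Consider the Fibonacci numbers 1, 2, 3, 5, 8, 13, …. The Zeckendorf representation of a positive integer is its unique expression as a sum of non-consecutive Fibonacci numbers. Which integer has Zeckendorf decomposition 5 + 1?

6

5 + 1 = 6.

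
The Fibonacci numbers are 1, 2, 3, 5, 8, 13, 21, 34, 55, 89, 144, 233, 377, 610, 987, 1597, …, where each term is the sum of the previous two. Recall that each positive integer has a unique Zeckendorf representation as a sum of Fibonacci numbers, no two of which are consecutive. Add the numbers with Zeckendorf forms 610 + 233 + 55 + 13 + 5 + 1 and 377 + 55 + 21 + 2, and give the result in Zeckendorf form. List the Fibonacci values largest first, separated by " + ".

987 + 377 + 8

The two numbers are 917 and 455, so their sum is 1372.
1372 − 987 = 385
385 − 377 = 8
8 − 8 = 0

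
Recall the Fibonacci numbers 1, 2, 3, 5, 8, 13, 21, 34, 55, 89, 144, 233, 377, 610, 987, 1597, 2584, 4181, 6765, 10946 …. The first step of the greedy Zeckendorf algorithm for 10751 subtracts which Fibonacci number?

6765

6765 ≤ 10751 < 10946, so the largest Fibonacci number not exceeding 10751 is 6765.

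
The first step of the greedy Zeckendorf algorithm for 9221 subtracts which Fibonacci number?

6765 ≤ 9221 < 10946, so the largest Fibonacci number not exceeding 9221 is 6765.

6765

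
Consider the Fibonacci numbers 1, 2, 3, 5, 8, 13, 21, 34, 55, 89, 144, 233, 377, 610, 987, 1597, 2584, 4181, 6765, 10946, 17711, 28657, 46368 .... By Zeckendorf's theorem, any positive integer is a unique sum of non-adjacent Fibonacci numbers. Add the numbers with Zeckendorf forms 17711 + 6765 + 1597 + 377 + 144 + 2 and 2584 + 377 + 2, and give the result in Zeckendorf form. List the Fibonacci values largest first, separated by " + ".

The two numbers are 26596 and 2963, so their sum is 29559.
largest Fibonacci ≤ 29559 is 28657; 29559 − 28657 = 902
largest Fibonacci ≤ 902 is 610; 902 − 610 = 292
largest Fibonacci ≤ 292 is 233; 292 − 233 = 59
largest Fibonacci ≤ 59 is 55; 59 − 55 = 4
largest Fibonacci ≤ 4 is 3; 4 − 3 = 1
largest Fibonacci ≤ 1 is 1; 1 − 1 = 0

28657 + 610 + 233 + 55 + 3 + 1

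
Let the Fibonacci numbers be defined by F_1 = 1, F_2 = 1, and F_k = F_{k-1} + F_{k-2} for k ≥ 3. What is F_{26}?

121393

Iterating the recurrence up to F_{19} = 4181 and F_{18} = 2584:
F_{20} = F_{19} + F_{18} = 4181 + 2584 = 6765
F_{21} = F_{20} + F_{19} = 6765 + 4181 = 10946
F_{22} = F_{21} + F_{20} = 10946 + 6765 = 17711
F_{23} = F_{22} + F_{21} = 17711 + 10946 = 28657
F_{24} = F_{23} + F_{22} = 28657 + 17711 = 46368
F_{25} = F_{24} + F_{23} = 46368 + 28657 = 75025
F_{26} = F_{25} + F_{24} = 75025 + 46368 = 121393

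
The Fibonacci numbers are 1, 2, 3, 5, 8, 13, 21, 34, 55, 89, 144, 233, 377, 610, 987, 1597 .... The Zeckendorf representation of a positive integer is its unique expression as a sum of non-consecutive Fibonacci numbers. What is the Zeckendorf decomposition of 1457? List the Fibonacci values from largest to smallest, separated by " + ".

Greedily peel off the largest Fibonacci term at each step:
1457 − 987 = 470
470 − 377 = 93
93 − 89 = 4
4 − 3 = 1
1 − 1 = 0
So 1457 = 987 + 377 + 89 + 3 + 1, with no two terms consecutive in the sequence.

987 + 377 + 89 + 3 + 1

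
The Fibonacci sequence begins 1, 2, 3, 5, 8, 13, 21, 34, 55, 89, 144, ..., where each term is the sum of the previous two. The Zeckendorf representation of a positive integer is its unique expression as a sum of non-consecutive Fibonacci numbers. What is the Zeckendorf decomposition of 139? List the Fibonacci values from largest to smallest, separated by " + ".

Repeatedly subtract the largest Fibonacci number that fits:
139: greatest Fibonacci not exceeding it is 89, leaving 50
50: greatest Fibonacci not exceeding it is 34, leaving 16
16: greatest Fibonacci not exceeding it is 13, leaving 3
3: greatest Fibonacci not exceeding it is 3, leaving 0
So 139 = 89 + 34 + 13 + 3, with no two terms consecutive in the sequence.

89 + 34 + 13 + 3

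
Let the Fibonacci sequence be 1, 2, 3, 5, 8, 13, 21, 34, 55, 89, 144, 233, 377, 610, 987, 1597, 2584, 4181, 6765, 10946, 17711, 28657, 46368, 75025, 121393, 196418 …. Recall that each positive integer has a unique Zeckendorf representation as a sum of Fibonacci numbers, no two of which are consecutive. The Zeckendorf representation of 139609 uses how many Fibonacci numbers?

6

Greedy algorithm:
subtract 121393 from 139609: 18216 remains
subtract 17711 from 18216: 505 remains
subtract 377 from 505: 128 remains
subtract 89 from 128: 39 remains
subtract 34 from 39: 5 remains
subtract 5 from 5: 0 remains
139609 = 121393 + 17711 + 377 + 89 + 34 + 5, which has 6 terms.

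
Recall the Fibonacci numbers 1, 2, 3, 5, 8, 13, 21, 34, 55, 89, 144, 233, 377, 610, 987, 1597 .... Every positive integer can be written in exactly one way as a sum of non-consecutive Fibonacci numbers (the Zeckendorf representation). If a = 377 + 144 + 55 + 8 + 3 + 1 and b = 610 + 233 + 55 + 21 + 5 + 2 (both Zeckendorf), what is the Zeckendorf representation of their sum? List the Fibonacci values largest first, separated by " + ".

The two numbers are 588 and 926, so their sum is 1514.
Greedily peel off the largest Fibonacci term at each step:
take 987 (≤ 1514); 1514 − 987 = 527
take 377 (≤ 527); 527 − 377 = 150
take 144 (≤ 150); 150 − 144 = 6
take 5 (≤ 6); 6 − 5 = 1
take 1 (≤ 1); 1 − 1 = 0

987 + 377 + 144 + 5 + 1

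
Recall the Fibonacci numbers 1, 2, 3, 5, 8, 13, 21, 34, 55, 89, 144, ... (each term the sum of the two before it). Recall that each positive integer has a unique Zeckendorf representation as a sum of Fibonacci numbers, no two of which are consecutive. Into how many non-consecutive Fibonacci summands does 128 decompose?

3

Greedy algorithm:
128 − 89 = 39
39 − 34 = 5
5 − 5 = 0
128 = 89 + 34 + 5, which has 3 terms.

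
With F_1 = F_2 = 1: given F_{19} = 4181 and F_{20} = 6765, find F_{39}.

By F_{2k+1} = F_k² + F_{k+1}²: F_{39} = 4181² + 6765² = 17480761 + 45765225 = 63245986.

63245986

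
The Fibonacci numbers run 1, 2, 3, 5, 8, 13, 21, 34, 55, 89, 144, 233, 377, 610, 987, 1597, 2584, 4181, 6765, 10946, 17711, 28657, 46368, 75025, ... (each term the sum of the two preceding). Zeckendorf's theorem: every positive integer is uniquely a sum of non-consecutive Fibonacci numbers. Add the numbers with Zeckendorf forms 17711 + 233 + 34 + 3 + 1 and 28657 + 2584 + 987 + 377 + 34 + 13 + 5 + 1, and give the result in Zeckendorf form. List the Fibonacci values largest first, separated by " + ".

The two numbers are 17982 and 32658, so their sum is 50640.
Greedy algorithm:
subtract 46368 from 50640: 4272 remains
subtract 4181 from 4272: 91 remains
subtract 89 from 91: 2 remains
subtract 2 from 2: 0 remains

46368 + 4181 + 89 + 2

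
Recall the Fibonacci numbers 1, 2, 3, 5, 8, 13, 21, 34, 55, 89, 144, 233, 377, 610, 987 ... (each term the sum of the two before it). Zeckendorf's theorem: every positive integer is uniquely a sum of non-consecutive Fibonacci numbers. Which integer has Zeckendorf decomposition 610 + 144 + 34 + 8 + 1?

610 + 144 + 34 + 8 + 1 = 797.

797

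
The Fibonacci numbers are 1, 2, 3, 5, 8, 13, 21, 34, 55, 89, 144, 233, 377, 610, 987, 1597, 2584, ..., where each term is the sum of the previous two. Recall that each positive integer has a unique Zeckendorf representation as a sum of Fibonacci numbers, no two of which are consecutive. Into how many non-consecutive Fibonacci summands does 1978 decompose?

4

subtract 1597 from 1978: 381 remains
subtract 377 from 381: 4 remains
subtract 3 from 4: 1 remains
subtract 1 from 1: 0 remains
1978 = 1597 + 377 + 3 + 1, which has 4 terms.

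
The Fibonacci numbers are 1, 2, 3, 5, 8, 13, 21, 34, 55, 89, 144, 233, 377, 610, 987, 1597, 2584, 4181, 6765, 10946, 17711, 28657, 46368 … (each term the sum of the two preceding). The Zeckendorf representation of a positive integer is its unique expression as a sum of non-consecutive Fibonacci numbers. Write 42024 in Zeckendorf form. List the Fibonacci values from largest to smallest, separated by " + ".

28657 + 10946 + 1597 + 610 + 144 + 55 + 13 + 2

42024 − 28657 = 13367
13367 − 10946 = 2421
2421 − 1597 = 824
824 − 610 = 214
214 − 144 = 70
70 − 55 = 15
15 − 13 = 2
2 − 2 = 0
So 42024 = 28657 + 10946 + 1597 + 610 + 144 + 55 + 13 + 2, with no two terms consecutive in the sequence.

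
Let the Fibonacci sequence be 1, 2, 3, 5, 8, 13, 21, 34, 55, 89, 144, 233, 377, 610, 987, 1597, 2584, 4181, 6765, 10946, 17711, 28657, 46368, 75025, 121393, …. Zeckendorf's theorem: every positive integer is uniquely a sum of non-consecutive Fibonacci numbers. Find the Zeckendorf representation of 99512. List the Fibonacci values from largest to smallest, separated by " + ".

75025 + 17711 + 6765 + 8 + 3

Repeatedly subtract the largest Fibonacci number that fits:
99512: greatest Fibonacci not exceeding it is 75025, leaving 24487
24487: greatest Fibonacci not exceeding it is 17711, leaving 6776
6776: greatest Fibonacci not exceeding it is 6765, leaving 11
11: greatest Fibonacci not exceeding it is 8, leaving 3
3: greatest Fibonacci not exceeding it is 3, leaving 0
So 99512 = 75025 + 17711 + 6765 + 8 + 3, with no two terms consecutive in the sequence.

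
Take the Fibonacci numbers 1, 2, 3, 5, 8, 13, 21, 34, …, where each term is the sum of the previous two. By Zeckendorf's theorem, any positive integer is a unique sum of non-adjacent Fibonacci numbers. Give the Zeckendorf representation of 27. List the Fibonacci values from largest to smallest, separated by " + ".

Repeatedly subtract the largest Fibonacci number that fits:
27 − 21 = 6
6 − 5 = 1
1 − 1 = 0
So 27 = 21 + 5 + 1, with no two terms consecutive in the sequence.

21 + 5 + 1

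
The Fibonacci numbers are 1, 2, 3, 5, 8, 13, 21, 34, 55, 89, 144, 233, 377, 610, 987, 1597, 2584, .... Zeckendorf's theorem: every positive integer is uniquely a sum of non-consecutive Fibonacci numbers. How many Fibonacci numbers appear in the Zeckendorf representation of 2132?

Repeatedly subtract the largest Fibonacci number that fits:
2132: greatest Fibonacci not exceeding it is 1597, leaving 535
535: greatest Fibonacci not exceeding it is 377, leaving 158
158: greatest Fibonacci not exceeding it is 144, leaving 14
14: greatest Fibonacci not exceeding it is 13, leaving 1
1: greatest Fibonacci not exceeding it is 1, leaving 0
2132 = 1597 + 377 + 144 + 13 + 1, which has 5 terms.

5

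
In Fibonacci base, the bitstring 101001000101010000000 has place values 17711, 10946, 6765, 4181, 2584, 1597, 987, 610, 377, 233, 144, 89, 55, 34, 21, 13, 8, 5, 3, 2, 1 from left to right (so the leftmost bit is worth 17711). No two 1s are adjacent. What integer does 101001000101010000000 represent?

Summing the place values of the 1 bits: 17711 + 6765 + 1597 + 233 + 89 + 34 = 26429.

26429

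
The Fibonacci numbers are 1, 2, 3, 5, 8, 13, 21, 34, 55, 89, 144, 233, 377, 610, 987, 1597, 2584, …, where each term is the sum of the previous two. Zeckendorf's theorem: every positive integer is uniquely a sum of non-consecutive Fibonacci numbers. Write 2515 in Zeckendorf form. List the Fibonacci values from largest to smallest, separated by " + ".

1597 + 610 + 233 + 55 + 13 + 5 + 2

Repeatedly subtract the largest Fibonacci number that fits:
subtract 1597 from 2515: 918 remains
subtract 610 from 918: 308 remains
subtract 233 from 308: 75 remains
subtract 55 from 75: 20 remains
subtract 13 from 20: 7 remains
subtract 5 from 7: 2 remains
subtract 2 from 2: 0 remains
So 2515 = 1597 + 610 + 233 + 55 + 13 + 5 + 2, with no two terms consecutive in the sequence.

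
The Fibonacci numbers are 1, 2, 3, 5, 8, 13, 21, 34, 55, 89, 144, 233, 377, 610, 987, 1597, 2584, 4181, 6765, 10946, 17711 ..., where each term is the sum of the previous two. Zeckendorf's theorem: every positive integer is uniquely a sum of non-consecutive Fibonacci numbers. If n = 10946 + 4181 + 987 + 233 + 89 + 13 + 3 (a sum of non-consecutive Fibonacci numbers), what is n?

16452

10946 + 4181 + 987 + 233 + 89 + 13 + 3 = 16452.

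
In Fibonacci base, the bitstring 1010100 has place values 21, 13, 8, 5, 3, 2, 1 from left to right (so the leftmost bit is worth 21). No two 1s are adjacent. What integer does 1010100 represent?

32

Summing the place values of the 1 bits: 21 + 8 + 3 = 32.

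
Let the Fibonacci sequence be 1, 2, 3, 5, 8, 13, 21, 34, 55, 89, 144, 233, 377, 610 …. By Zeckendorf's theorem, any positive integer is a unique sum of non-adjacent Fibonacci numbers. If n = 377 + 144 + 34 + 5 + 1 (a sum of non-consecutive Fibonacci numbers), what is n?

561

377 + 144 + 34 + 5 + 1 = 561.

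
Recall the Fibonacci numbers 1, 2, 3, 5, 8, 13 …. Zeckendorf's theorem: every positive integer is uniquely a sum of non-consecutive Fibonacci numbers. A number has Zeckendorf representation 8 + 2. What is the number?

8 + 2 = 10.

10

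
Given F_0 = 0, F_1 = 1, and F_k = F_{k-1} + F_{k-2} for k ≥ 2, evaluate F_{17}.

1597

Iterating the recurrence up to F_{12} = 144 and F_{11} = 89:
F_{13} = F_{12} + F_{11} = 144 + 89 = 233
F_{14} = F_{13} + F_{12} = 233 + 144 = 377
F_{15} = F_{14} + F_{13} = 377 + 233 = 610
F_{16} = F_{15} + F_{14} = 610 + 377 = 987
F_{17} = F_{16} + F_{15} = 987 + 610 = 1597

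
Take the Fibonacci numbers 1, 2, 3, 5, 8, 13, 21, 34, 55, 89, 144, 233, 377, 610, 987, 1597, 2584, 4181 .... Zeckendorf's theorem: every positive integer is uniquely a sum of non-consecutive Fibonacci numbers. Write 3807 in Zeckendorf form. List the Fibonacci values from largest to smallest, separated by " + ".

2584 + 987 + 233 + 3

3807: greatest Fibonacci not exceeding it is 2584, leaving 1223
1223: greatest Fibonacci not exceeding it is 987, leaving 236
236: greatest Fibonacci not exceeding it is 233, leaving 3
3: greatest Fibonacci not exceeding it is 3, leaving 0
So 3807 = 2584 + 987 + 233 + 3, with no two terms consecutive in the sequence.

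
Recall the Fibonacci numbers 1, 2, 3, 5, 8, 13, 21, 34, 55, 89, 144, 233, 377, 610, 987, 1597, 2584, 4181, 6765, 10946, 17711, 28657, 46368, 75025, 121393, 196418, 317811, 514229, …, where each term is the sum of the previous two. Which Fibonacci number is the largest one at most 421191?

317811 ≤ 421191 < 514229, so the largest Fibonacci number not exceeding 421191 is 317811.

317811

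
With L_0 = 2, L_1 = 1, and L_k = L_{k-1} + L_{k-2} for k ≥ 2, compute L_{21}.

24476

Iterating the recurrence up to L_{13} = 521 and L_{12} = 322:
L_{14} = L_{13} + L_{12} = 521 + 322 = 843
L_{15} = L_{14} + L_{13} = 843 + 521 = 1364
L_{16} = L_{15} + L_{14} = 1364 + 843 = 2207
L_{17} = L_{16} + L_{15} = 2207 + 1364 = 3571
L_{18} = L_{17} + L_{16} = 3571 + 2207 = 5778
L_{19} = L_{18} + L_{17} = 5778 + 3571 = 9349
L_{20} = L_{19} + L_{18} = 9349 + 5778 = 15127
L_{21} = L_{20} + L_{19} = 15127 + 9349 = 24476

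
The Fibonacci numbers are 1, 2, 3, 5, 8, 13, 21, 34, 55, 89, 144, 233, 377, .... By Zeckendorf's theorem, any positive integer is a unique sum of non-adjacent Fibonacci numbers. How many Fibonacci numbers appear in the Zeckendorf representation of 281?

4

largest Fibonacci ≤ 281 is 233; 281 − 233 = 48
largest Fibonacci ≤ 48 is 34; 48 − 34 = 14
largest Fibonacci ≤ 14 is 13; 14 − 13 = 1
largest Fibonacci ≤ 1 is 1; 1 − 1 = 0
281 = 233 + 34 + 13 + 1, which has 4 terms.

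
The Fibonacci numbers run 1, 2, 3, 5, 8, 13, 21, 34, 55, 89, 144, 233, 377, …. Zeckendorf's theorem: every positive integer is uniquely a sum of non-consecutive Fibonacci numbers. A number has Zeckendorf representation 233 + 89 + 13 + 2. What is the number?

233 + 89 + 13 + 2 = 337.

337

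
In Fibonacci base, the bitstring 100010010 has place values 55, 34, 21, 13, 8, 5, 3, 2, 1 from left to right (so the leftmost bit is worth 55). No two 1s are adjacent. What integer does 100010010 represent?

Summing the place values of the 1 bits: 55 + 8 + 2 = 65.

65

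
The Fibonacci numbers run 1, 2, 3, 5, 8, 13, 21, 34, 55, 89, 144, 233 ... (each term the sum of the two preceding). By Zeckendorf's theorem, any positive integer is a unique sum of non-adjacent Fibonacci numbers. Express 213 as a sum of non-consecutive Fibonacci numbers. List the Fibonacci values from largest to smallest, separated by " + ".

Greedy algorithm:
largest Fibonacci ≤ 213 is 144; 213 − 144 = 69
largest Fibonacci ≤ 69 is 55; 69 − 55 = 14
largest Fibonacci ≤ 14 is 13; 14 − 13 = 1
largest Fibonacci ≤ 1 is 1; 1 − 1 = 0
So 213 = 144 + 55 + 13 + 1, with no two terms consecutive in the sequence.

144 + 55 + 13 + 1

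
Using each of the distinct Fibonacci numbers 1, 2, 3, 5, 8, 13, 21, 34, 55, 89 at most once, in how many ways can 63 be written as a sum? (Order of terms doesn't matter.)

Starting from the Zeckendorf form and repeatedly splitting a term F_k into F_{k−1} + F_{k−2} (when neither is already used) reaches every representation.
63 = 55+8 = 55+5+3 = 34+21+8 = 55+5+2+1 = 34+21+5+3 = … (3 more), for 8 in all.

8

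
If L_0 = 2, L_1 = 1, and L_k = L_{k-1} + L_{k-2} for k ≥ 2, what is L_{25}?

167761

Iterating the recurrence up to L_{17} = 3571 and L_{16} = 2207:
L_{18} = L_{17} + L_{16} = 3571 + 2207 = 5778
L_{19} = L_{18} + L_{17} = 5778 + 3571 = 9349
L_{20} = L_{19} + L_{18} = 9349 + 5778 = 15127
L_{21} = L_{20} + L_{19} = 15127 + 9349 = 24476
L_{22} = L_{21} + L_{20} = 24476 + 15127 = 39603
L_{23} = L_{22} + L_{21} = 39603 + 24476 = 64079
L_{24} = L_{23} + L_{22} = 64079 + 39603 = 103682
L_{25} = L_{24} + L_{23} = 103682 + 64079 = 167761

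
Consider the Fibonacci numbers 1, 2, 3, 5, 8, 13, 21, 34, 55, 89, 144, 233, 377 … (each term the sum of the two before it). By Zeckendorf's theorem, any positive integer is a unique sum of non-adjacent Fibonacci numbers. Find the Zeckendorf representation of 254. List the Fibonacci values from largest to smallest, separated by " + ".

233 ≤ 254 < 377, so take 233; remainder 21
21 ≤ 21 < 34, so take 21; remainder 0
So 254 = 233 + 21, with no two terms consecutive in the sequence.

233 + 21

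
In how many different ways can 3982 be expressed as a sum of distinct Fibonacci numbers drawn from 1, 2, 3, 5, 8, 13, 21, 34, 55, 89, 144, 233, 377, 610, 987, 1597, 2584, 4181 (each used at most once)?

28

Each representation comes from the Zeckendorf form by replacing some F_k with F_{k−1} + F_{k−2} where possible.
3982 = 2584+987+377+34 = 2584+987+377+21+13 = 2584+987+233+144+34 = 2584+987+377+21+8+5 = 2584+987+233+144+21+13 = … (23 more), for 28 in all.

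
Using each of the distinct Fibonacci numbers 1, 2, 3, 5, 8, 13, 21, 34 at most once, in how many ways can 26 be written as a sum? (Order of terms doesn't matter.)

4

Each representation comes from the Zeckendorf form by replacing some F_k with F_{k−1} + F_{k−2} where possible.
26 = 21+5 = 21+3+2 = 13+8+5 = … (1 more), for 4 in all.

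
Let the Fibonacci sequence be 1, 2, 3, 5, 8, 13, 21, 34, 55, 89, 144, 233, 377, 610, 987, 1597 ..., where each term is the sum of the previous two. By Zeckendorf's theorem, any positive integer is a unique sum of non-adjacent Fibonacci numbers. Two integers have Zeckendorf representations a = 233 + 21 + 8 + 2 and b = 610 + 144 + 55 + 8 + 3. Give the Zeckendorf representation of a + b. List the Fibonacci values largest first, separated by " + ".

The two numbers are 264 and 820, so their sum is 1084.
1084: greatest Fibonacci not exceeding it is 987, leaving 97
97: greatest Fibonacci not exceeding it is 89, leaving 8
8: greatest Fibonacci not exceeding it is 8, leaving 0

987 + 89 + 8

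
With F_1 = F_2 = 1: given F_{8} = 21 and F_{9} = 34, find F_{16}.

By the doubling identity F_{2k} = F_k(2F_{k+1} − F_k): F_{16} = 21·(2·34 − 21) = 21·47 = 987.

987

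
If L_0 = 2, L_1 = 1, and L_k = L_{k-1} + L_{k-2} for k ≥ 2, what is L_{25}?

167761

Iterating the recurrence up to L_{21} = 24476 and L_{20} = 15127:
L_{22} = L_{21} + L_{20} = 24476 + 15127 = 39603
L_{23} = L_{22} + L_{21} = 39603 + 24476 = 64079
L_{24} = L_{23} + L_{22} = 64079 + 39603 = 103682
L_{25} = L_{24} + L_{23} = 103682 + 64079 = 167761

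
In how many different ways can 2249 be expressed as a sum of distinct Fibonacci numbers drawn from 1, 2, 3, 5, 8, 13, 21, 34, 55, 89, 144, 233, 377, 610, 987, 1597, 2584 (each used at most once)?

2249 = 1597+610+34+8 = 1597+610+34+5+3 = 1597+610+21+13+8 = … (33 more), for 36 in all.

36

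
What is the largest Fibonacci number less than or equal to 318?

233

233 ≤ 318 < 377, so the largest Fibonacci number not exceeding 318 is 233.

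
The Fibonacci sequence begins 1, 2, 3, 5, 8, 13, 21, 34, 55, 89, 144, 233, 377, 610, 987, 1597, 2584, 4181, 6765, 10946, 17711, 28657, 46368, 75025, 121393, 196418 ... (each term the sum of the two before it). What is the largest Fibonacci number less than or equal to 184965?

121393 ≤ 184965 < 196418, so the largest Fibonacci number not exceeding 184965 is 121393.

121393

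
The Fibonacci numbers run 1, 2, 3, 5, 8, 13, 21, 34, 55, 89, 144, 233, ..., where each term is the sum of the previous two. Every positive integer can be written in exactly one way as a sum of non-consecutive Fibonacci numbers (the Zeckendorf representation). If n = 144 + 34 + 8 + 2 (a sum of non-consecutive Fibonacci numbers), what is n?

144 + 34 + 8 + 2 = 188.

188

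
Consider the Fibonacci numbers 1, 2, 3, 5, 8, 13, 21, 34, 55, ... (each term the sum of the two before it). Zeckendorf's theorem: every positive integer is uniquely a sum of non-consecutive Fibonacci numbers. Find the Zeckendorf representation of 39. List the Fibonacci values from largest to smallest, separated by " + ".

34 + 5

Repeatedly subtract the largest Fibonacci number that fits:
largest Fibonacci ≤ 39 is 34; 39 − 34 = 5
largest Fibonacci ≤ 5 is 5; 5 − 5 = 0
So 39 = 34 + 5, with no two terms consecutive in the sequence.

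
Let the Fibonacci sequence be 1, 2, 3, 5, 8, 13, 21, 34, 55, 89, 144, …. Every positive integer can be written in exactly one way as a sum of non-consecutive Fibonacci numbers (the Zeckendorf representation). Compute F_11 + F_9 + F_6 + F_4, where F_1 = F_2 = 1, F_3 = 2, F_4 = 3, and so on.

134

F_11 + F_9 + F_6 + F_4 = 89 + 34 + 8 + 3 = 134.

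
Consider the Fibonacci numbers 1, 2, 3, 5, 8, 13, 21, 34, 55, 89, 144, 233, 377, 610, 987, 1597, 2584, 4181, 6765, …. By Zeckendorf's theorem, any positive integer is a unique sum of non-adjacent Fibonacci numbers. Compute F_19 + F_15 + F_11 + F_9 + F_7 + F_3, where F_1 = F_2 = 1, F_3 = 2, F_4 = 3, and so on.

4929

F_19 + F_15 + F_11 + F_9 + F_7 + F_3 = 4181 + 610 + 89 + 34 + 13 + 2 = 4929.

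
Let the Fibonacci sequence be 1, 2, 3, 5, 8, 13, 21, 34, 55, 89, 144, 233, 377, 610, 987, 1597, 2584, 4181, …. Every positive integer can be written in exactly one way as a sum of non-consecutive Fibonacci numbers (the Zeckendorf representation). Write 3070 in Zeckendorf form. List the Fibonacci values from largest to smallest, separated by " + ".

Greedy algorithm:
largest Fibonacci ≤ 3070 is 2584; 3070 − 2584 = 486
largest Fibonacci ≤ 486 is 377; 486 − 377 = 109
largest Fibonacci ≤ 109 is 89; 109 − 89 = 20
largest Fibonacci ≤ 20 is 13; 20 − 13 = 7
largest Fibonacci ≤ 7 is 5; 7 − 5 = 2
largest Fibonacci ≤ 2 is 2; 2 − 2 = 0
So 3070 = 2584 + 377 + 89 + 13 + 5 + 2, with no two terms consecutive in the sequence.

2584 + 377 + 89 + 13 + 5 + 2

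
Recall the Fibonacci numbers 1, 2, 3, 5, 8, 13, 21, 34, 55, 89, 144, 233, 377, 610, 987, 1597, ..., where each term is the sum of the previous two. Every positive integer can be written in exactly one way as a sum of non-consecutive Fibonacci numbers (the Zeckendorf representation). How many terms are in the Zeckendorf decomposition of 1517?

5

Repeatedly subtract the largest Fibonacci number that fits:
take 987 (≤ 1517); 1517 − 987 = 530
take 377 (≤ 530); 530 − 377 = 153
take 144 (≤ 153); 153 − 144 = 9
take 8 (≤ 9); 9 − 8 = 1
take 1 (≤ 1); 1 − 1 = 0
1517 = 987 + 377 + 144 + 8 + 1, which has 5 terms.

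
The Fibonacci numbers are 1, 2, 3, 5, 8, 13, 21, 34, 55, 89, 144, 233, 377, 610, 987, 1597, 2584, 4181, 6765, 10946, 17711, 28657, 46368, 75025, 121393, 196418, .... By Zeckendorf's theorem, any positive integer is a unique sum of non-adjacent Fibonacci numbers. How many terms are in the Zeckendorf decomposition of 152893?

6

take 121393 (≤ 152893); 152893 − 121393 = 31500
take 28657 (≤ 31500); 31500 − 28657 = 2843
take 2584 (≤ 2843); 2843 − 2584 = 259
take 233 (≤ 259); 259 − 233 = 26
take 21 (≤ 26); 26 − 21 = 5
take 5 (≤ 5); 5 − 5 = 0
152893 = 121393 + 28657 + 2584 + 233 + 21 + 5, which has 6 terms.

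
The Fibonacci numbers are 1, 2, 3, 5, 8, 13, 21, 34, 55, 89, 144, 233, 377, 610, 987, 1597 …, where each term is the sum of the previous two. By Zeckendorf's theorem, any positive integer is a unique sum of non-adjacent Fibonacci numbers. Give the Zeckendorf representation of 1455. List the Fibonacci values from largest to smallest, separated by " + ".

987 + 377 + 89 + 2

987 ≤ 1455 < 1597, so take 987; remainder 468
377 ≤ 468 < 610, so take 377; remainder 91
89 ≤ 91 < 144, so take 89; remainder 2
2 ≤ 2 < 3, so take 2; remainder 0
So 1455 = 987 + 377 + 89 + 2, with no two terms consecutive in the sequence.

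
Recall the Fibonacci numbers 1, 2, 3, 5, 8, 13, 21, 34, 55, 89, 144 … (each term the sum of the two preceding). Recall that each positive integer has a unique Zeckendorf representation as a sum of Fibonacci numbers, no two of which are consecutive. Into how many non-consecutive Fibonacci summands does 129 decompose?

129: greatest Fibonacci not exceeding it is 89, leaving 40
40: greatest Fibonacci not exceeding it is 34, leaving 6
6: greatest Fibonacci not exceeding it is 5, leaving 1
1: greatest Fibonacci not exceeding it is 1, leaving 0
129 = 89 + 34 + 5 + 1, which has 4 terms.

4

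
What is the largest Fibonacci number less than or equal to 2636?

2584

2584 ≤ 2636 < 4181, so the largest Fibonacci number not exceeding 2636 is 2584.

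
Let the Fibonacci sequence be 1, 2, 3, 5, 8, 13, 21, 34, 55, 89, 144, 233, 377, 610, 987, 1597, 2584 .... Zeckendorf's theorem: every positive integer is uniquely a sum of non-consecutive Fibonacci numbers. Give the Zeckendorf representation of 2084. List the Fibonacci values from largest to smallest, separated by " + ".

1597 + 377 + 89 + 21

2084 − 1597 = 487
487 − 377 = 110
110 − 89 = 21
21 − 21 = 0
So 2084 = 1597 + 377 + 89 + 21, with no two terms consecutive in the sequence.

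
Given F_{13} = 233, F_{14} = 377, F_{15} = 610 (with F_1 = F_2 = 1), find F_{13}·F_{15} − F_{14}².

233·610 − 377² = 142130 − 142129 = 1. (Cassini's identity: F_{k−1}F_{k+1} − F_k² = (−1)^k.)

1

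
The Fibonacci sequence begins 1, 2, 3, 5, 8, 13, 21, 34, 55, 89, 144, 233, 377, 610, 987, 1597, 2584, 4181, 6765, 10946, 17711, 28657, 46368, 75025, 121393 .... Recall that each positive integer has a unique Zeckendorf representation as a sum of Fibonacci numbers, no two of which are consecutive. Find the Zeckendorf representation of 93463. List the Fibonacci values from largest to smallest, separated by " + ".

75025 + 17711 + 610 + 89 + 21 + 5 + 2

Greedy algorithm:
75025 ≤ 93463 < 121393, so take 75025; remainder 18438
17711 ≤ 18438 < 28657, so take 17711; remainder 727
610 ≤ 727 < 987, so take 610; remainder 117
89 ≤ 117 < 144, so take 89; remainder 28
21 ≤ 28 < 34, so take 21; remainder 7
5 ≤ 7 < 8, so take 5; remainder 2
2 ≤ 2 < 3, so take 2; remainder 0
So 93463 = 75025 + 17711 + 610 + 89 + 21 + 5 + 2, with no two terms consecutive in the sequence.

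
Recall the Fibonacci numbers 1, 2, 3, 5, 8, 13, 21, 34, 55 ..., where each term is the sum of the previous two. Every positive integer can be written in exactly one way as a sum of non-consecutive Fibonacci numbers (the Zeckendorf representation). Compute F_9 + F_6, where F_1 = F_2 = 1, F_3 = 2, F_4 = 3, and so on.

42

F_9 + F_6 = 34 + 8 = 42.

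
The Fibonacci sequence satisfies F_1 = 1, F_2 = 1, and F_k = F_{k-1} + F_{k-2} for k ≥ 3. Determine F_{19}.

4181

Iterating the recurrence up to F_{13} = 233 and F_{12} = 144:
F_{14} = F_{13} + F_{12} = 233 + 144 = 377
F_{15} = F_{14} + F_{13} = 377 + 233 = 610
F_{16} = F_{15} + F_{14} = 610 + 377 = 987
F_{17} = F_{16} + F_{15} = 987 + 610 = 1597
F_{18} = F_{17} + F_{16} = 1597 + 987 = 2584
F_{19} = F_{18} + F_{17} = 2584 + 1597 = 4181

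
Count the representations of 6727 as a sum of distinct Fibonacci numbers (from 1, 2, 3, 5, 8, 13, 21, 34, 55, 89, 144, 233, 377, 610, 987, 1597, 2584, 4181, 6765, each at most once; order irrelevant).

17

6727 = 4181+1597+610+233+89+13+3+1 = 4181+1597+610+233+89+8+5+3+1 = 4181+1597+610+233+55+34+13+3+1 = 4181+1597+610+233+55+34+8+5+3+1 = … (13 more), for 17 in all.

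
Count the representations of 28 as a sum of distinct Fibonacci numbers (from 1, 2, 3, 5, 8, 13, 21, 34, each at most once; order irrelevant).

28 = 21+5+2 = 13+8+5+2 — 2 representations.

2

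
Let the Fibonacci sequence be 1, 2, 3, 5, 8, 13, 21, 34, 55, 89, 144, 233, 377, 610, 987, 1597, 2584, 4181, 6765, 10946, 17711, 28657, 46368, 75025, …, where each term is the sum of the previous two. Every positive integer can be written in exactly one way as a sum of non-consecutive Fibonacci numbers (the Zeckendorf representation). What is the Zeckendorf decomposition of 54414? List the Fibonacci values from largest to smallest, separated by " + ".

take 46368 (≤ 54414); 54414 − 46368 = 8046
take 6765 (≤ 8046); 8046 − 6765 = 1281
take 987 (≤ 1281); 1281 − 987 = 294
take 233 (≤ 294); 294 − 233 = 61
take 55 (≤ 61); 61 − 55 = 6
take 5 (≤ 6); 6 − 5 = 1
take 1 (≤ 1); 1 − 1 = 0
So 54414 = 46368 + 6765 + 987 + 233 + 55 + 5 + 1, with no two terms consecutive in the sequence.

46368 + 6765 + 987 + 233 + 55 + 5 + 1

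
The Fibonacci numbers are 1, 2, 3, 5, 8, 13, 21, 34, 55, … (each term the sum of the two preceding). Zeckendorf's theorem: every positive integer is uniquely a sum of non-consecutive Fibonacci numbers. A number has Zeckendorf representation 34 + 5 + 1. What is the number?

34 + 5 + 1 = 40.

40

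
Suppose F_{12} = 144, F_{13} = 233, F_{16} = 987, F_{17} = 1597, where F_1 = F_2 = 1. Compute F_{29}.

By the addition formula F_{m+n} = F_m F_{n+1} + F_{m−1} F_n with m=13, n=16: F_{29} = 233·1597 + 144·987 = 372101 + 142128 = 514229.

514229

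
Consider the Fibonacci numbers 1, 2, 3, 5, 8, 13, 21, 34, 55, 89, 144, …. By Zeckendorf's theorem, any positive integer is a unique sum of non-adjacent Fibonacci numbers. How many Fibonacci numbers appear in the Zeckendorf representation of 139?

Greedy algorithm:
take 89 (≤ 139); 139 − 89 = 50
take 34 (≤ 50); 50 − 34 = 16
take 13 (≤ 16); 16 − 13 = 3
take 3 (≤ 3); 3 − 3 = 0
139 = 89 + 34 + 13 + 3, which has 4 terms.

4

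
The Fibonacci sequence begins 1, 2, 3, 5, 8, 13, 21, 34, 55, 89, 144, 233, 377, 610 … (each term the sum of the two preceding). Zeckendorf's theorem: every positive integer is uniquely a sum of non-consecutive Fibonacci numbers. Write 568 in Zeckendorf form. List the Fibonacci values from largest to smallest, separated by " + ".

Greedy algorithm:
largest Fibonacci ≤ 568 is 377; 568 − 377 = 191
largest Fibonacci ≤ 191 is 144; 191 − 144 = 47
largest Fibonacci ≤ 47 is 34; 47 − 34 = 13
largest Fibonacci ≤ 13 is 13; 13 − 13 = 0
So 568 = 377 + 144 + 34 + 13, with no two terms consecutive in the sequence.

377 + 144 + 34 + 13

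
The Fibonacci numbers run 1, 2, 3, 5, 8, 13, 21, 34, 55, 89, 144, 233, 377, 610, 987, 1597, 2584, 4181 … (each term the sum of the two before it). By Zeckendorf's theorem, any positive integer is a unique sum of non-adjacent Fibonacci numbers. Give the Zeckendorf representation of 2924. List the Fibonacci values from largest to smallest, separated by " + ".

2584 + 233 + 89 + 13 + 5

Greedily peel off the largest Fibonacci term at each step:
2924: greatest Fibonacci not exceeding it is 2584, leaving 340
340: greatest Fibonacci not exceeding it is 233, leaving 107
107: greatest Fibonacci not exceeding it is 89, leaving 18
18: greatest Fibonacci not exceeding it is 13, leaving 5
5: greatest Fibonacci not exceeding it is 5, leaving 0
So 2924 = 2584 + 233 + 89 + 13 + 5, with no two terms consecutive in the sequence.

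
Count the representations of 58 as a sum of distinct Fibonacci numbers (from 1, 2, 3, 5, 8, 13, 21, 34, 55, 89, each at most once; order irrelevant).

7

Starting from the Zeckendorf form and repeatedly splitting a term F_k into F_{k−1} + F_{k−2} (when neither is already used) reaches every representation.
58 = 55+3 = 55+2+1 = 34+21+3 = 34+21+2+1 = … (3 more), for 7 in all.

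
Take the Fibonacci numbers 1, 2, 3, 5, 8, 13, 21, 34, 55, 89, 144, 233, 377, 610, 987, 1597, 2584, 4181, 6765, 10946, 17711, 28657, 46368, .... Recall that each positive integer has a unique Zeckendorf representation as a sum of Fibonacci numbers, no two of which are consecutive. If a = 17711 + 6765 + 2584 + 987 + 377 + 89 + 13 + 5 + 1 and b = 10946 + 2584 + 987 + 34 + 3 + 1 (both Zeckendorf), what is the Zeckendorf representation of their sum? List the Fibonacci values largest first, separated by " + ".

The two numbers are 28532 and 14555, so their sum is 43087.
Greedy algorithm:
28657 ≤ 43087 < 46368, so take 28657; remainder 14430
10946 ≤ 14430 < 17711, so take 10946; remainder 3484
2584 ≤ 3484 < 4181, so take 2584; remainder 900
610 ≤ 900 < 987, so take 610; remainder 290
233 ≤ 290 < 377, so take 233; remainder 57
55 ≤ 57 < 89, so take 55; remainder 2
2 ≤ 2 < 3, so take 2; remainder 0

28657 + 10946 + 2584 + 610 + 233 + 55 + 2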